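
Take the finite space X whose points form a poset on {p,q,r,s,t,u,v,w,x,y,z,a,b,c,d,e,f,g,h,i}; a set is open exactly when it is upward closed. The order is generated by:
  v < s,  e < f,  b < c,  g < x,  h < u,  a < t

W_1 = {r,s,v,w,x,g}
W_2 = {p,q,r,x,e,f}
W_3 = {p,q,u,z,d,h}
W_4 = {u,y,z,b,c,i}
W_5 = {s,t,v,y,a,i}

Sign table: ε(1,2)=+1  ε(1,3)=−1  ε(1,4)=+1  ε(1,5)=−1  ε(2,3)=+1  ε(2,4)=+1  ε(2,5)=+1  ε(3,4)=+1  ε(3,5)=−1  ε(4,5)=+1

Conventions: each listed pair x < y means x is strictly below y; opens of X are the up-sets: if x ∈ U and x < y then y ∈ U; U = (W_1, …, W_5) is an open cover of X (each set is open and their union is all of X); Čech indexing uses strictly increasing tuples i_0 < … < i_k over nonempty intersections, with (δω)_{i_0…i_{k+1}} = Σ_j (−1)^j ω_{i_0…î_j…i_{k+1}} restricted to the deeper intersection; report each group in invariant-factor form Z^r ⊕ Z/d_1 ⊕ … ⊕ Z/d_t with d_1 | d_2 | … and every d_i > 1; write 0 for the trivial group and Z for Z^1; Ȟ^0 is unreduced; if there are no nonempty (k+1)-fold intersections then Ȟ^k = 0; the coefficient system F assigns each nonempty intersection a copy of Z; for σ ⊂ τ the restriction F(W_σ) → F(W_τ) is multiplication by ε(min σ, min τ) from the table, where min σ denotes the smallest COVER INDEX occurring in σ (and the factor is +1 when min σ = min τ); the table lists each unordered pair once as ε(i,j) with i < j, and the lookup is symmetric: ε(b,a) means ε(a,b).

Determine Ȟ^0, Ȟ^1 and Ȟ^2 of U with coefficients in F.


intersection data:
  W12={r,x} W15={s,v} W23={p,q} W34={u,z} W45={y,i}
C dims 5,5; δ0: rk 5, SNF 1^4·2
Ȟ^0 = (5 − 5) − 0 = 0, so Ȟ^0 ≅ 0
Ȟ^1 = (5 − 0) − 5 = 0 plus torsion [2], so Ȟ^1 ≅ Z/2
Ȟ^2 = (0 − 0) − 0 = 0, so Ȟ^2 ≅ 0

Ȟ^0 = 0; Ȟ^1 = Z/2; Ȟ^2 = 0


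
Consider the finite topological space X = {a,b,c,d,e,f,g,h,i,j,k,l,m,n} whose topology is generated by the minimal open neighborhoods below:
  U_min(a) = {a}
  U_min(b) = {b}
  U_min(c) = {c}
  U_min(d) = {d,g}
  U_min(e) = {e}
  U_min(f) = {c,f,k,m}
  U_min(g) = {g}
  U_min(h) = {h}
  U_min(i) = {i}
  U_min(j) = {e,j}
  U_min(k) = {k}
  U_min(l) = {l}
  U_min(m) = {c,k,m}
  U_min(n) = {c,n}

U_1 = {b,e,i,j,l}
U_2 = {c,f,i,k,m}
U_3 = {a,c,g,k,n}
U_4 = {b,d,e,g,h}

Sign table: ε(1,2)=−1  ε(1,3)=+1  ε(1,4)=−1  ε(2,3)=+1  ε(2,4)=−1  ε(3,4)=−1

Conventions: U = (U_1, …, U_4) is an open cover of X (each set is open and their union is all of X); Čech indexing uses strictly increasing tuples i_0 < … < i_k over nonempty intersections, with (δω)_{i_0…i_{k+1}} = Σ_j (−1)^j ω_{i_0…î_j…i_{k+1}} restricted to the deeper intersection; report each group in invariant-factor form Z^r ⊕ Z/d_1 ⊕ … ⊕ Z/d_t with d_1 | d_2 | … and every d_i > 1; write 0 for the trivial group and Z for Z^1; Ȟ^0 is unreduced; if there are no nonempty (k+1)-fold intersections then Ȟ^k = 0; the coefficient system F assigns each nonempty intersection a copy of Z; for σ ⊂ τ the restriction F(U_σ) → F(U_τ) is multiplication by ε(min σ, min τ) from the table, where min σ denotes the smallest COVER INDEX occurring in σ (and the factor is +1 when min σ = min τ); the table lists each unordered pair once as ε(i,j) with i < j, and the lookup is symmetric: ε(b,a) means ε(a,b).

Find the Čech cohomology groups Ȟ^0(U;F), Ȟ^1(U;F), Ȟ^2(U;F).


nerve of the cover:
  U12={i} U14={b,e} U23={c,k} U34={g}
C dims 4,4; δ0: rk 4, SNF 1^3·2
Ȟ^0 = (4 − 4) − 0 = 0, so Ȟ^0 ≅ 0
Ȟ^1 = (4 − 0) − 4 = 0 plus torsion [2], so Ȟ^1 ≅ Z/2
Ȟ^2 = (0 − 0) − 0 = 0, so Ȟ^2 ≅ 0

Ȟ^0 = 0,  Ȟ^1 = Z/2,  Ȟ^2 = 0


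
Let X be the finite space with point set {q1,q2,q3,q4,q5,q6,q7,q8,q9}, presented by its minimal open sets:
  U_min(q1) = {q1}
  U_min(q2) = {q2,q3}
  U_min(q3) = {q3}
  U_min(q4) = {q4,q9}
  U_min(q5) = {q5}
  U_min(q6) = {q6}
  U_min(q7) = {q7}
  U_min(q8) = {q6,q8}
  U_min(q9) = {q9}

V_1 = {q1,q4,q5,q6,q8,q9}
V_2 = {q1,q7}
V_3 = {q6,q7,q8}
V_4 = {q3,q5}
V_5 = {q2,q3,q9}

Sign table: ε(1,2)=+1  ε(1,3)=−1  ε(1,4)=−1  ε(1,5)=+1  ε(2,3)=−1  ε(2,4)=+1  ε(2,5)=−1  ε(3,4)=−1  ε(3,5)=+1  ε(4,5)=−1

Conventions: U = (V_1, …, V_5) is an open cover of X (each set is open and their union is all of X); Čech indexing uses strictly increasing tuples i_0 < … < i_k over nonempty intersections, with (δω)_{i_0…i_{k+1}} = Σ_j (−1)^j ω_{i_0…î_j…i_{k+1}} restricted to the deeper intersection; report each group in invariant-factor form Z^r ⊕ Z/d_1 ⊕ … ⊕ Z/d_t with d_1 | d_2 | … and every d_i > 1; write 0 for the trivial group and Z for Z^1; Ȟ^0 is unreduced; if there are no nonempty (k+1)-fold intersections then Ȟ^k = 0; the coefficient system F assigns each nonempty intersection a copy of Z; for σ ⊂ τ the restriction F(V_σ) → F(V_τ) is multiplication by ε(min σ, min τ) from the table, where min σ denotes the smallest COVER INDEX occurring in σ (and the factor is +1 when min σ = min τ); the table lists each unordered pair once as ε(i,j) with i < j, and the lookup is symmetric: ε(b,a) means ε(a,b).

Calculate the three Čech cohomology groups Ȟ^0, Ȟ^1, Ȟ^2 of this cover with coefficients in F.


Ȟ^0(U;F) ≅ Z; Ȟ^1(U;F) ≅ Z^2; Ȟ^2(U;F) ≅ 0

nonempty intersections:
  V12={q1} V13={q6,q8} V14={q5} V15={q9} V23={q7} V45={q3}
C dims 5,6; δ0: rk 4, SNF 1^4
Ȟ^0: (5−4)−0=1 ⇒ Z
Ȟ^1: (6−0)−4=2 ⇒ Z^2
Ȟ^2: (0−0)−0=0 ⇒ 0


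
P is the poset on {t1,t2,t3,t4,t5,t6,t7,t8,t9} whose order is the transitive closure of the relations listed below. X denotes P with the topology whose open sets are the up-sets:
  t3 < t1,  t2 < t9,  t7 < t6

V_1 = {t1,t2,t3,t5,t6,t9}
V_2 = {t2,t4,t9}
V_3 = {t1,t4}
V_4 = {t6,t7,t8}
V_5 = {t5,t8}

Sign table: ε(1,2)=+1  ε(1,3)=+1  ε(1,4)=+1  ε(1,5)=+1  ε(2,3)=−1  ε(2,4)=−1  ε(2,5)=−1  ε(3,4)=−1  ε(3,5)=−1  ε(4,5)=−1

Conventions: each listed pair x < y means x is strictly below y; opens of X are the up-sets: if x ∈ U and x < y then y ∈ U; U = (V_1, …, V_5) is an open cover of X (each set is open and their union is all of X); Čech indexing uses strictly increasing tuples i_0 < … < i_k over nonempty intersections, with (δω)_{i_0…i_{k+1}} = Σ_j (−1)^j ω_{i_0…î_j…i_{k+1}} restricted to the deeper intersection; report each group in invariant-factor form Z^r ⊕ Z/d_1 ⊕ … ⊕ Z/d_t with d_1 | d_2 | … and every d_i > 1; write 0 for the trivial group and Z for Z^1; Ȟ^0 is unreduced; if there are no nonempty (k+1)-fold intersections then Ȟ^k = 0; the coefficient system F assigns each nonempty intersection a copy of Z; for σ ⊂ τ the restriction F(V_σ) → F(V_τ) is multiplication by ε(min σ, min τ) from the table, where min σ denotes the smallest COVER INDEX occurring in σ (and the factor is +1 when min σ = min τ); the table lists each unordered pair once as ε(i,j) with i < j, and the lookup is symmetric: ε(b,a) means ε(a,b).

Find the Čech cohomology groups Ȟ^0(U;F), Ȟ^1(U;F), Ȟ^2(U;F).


intersection data:
  V12={t2,t9} V13={t1} V14={t6} V15={t5} V23={t4} V45={t8}
C dims 5,6; δ0: rk 5, SNF 1^4·2
Ȟ^0 = (5 − 5) − 0 = 0, so Ȟ^0 ≅ 0
Ȟ^1 = (6 − 0) − 5 = 1 plus torsion [2], so Ȟ^1 ≅ Z ⊕ Z/2
Ȟ^2 = (0 − 0) − 0 = 0, so Ȟ^2 ≅ 0

Ȟ^0 = 0, Ȟ^1 = Z ⊕ Z/2 and Ȟ^2 = 0


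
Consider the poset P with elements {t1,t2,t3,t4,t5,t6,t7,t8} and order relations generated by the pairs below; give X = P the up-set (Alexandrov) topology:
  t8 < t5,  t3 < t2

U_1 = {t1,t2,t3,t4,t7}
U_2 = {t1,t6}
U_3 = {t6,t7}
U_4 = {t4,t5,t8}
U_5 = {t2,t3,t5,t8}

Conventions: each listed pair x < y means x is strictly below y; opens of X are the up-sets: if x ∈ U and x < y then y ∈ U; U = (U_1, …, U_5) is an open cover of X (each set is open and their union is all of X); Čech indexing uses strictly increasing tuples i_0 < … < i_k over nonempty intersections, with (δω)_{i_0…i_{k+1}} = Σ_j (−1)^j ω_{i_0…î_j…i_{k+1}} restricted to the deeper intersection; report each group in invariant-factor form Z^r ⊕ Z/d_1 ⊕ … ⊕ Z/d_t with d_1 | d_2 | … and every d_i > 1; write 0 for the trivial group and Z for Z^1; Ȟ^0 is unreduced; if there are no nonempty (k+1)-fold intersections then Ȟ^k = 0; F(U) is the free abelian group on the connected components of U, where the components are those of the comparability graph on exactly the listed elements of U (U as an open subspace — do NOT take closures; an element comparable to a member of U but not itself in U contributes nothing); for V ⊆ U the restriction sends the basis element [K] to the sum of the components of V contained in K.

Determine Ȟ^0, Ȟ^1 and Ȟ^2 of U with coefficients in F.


nerve simplices:
  U12={t1} U13={t7} U14={t4} U15={t2,t3} U23={t6} U45={t5,t8}
components per intersection:
  U1: {t1} {t2,t3} {t4} {t7}
  U2: {t1} {t6}
  U3: {t6} {t7}
  U4: {t4} {t5,t8}
  U5: {t2,t3} {t5,t8}
  U12: {t1}
  U13: {t7}
  U14: {t4}
  U15: {t2,t3}
  U23: {t6}
  U45: {t5,t8}
C dims 12,6; δ0: rk 6, SNF 1^6
degree 0: 12−6−0 = 6 → Ȟ^0 ≅ Z^6
degree 1: 6−0−6 = 0 → Ȟ^1 ≅ 0
degree 2: 0−0−0 = 0 → Ȟ^2 ≅ 0

Ȟ^0 ≅ Z^6, Ȟ^1 ≅ 0, Ȟ^2 ≅ 0


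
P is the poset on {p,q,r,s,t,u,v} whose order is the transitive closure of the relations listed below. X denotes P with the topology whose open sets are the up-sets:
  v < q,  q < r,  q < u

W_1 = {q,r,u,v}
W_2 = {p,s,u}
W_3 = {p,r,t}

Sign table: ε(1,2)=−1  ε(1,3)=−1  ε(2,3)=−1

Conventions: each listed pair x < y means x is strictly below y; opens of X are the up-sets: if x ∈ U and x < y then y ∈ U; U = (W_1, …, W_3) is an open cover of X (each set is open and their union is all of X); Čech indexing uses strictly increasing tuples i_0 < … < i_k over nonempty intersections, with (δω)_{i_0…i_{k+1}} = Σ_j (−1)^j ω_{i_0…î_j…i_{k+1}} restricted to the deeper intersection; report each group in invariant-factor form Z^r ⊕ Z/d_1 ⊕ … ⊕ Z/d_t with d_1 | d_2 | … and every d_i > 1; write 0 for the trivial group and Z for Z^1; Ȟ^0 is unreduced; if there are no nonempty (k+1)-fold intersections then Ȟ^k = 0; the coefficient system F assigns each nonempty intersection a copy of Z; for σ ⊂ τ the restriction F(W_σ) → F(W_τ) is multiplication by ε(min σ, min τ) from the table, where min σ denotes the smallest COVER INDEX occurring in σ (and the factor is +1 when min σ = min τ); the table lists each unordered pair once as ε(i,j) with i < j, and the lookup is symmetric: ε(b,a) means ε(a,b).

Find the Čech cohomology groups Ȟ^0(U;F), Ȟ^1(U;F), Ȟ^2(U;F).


Ȟ^0 ≅ 0, Ȟ^1 ≅ Z/2, Ȟ^2 ≅ 0

nonempty intersections:
  W12={u} W13={r} W23={p}
C dims 3,3; δ0: rk 3, SNF 1^2·2
Ȟ^0: (3−3)−0=0 ⇒ 0
Ȟ^1: (3−0)−3=0 plus torsion [2] ⇒ Z/2
Ȟ^2: (0−0)−0=0 ⇒ 0


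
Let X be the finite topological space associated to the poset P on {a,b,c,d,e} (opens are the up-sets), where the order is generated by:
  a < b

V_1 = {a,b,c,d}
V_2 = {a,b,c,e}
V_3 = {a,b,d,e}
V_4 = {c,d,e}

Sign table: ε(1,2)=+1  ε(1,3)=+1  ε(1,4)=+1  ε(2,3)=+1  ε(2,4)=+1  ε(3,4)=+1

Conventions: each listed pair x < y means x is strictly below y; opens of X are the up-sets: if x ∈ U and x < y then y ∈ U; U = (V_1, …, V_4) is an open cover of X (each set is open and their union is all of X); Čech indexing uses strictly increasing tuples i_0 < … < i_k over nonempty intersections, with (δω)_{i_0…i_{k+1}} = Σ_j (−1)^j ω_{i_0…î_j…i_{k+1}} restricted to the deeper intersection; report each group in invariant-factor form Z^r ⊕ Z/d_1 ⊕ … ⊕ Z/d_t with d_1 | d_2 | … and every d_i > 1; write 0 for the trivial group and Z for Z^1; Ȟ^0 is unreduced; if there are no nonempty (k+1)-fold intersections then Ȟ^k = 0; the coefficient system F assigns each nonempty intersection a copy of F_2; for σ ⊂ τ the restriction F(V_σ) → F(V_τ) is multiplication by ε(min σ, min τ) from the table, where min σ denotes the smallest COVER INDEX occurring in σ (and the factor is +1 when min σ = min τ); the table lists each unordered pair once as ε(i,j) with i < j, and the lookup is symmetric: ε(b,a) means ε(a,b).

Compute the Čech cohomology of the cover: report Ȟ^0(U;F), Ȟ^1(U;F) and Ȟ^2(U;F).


nerve simplices:
  V12={a,b,c} V13={a,b,d} V14={c,d} V23={a,b,e} V24={c,e} V34={d,e}
  V123={a,b} V124={c} V134={d} V234={e}
C dims 4,6,4; δ0: rk_F2 3; δ1: rk_F2 3
degree 0: 4−3−0 = 1 → Ȟ^0 ≅ Z/2
degree 1: 6−3−3 = 0 → Ȟ^1 ≅ 0
degree 2: 4−0−3 = 1 → Ȟ^2 ≅ Z/2

Ȟ^0 ≅ Z/2,  Ȟ^1 ≅ 0,  Ȟ^2 ≅ Z/2


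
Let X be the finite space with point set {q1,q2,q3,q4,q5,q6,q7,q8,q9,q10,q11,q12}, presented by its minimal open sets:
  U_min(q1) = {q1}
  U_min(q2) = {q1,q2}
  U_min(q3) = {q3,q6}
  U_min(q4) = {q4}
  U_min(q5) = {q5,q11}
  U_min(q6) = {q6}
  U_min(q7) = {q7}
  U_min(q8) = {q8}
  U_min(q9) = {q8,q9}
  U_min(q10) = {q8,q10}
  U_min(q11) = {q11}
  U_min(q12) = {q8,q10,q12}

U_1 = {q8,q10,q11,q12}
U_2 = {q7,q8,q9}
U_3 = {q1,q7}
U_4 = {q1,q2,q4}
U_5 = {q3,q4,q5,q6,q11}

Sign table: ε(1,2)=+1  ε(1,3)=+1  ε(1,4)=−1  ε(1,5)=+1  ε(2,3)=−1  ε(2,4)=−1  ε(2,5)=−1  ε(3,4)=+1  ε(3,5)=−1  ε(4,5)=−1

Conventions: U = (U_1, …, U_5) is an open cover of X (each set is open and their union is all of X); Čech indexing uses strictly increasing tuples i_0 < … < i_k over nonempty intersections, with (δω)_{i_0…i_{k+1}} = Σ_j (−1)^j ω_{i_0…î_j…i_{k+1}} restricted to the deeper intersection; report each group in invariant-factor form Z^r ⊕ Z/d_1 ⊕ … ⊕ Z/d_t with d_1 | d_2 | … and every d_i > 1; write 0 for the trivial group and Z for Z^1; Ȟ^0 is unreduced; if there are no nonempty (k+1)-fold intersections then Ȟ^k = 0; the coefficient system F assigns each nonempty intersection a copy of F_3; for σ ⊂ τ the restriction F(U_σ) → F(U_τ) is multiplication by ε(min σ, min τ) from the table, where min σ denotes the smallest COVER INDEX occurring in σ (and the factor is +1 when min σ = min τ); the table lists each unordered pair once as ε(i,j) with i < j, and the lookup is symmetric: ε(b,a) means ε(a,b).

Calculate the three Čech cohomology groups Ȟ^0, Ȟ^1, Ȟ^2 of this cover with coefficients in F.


nerve simplices:
  U12={q8} U15={q11} U23={q7} U34={q1} U45={q4}
C dims 5,5; δ0: rk_F3 4
degree 0: 5−4−0 = 1 → Ȟ^0 ≅ Z/3
degree 1: 5−0−4 = 1 → Ȟ^1 ≅ Z/3
degree 2: 0−0−0 = 0 → Ȟ^2 ≅ 0

Ȟ^0(U;F) ≅ Z/3; Ȟ^1(U;F) ≅ Z/3; Ȟ^2(U;F) ≅ 0


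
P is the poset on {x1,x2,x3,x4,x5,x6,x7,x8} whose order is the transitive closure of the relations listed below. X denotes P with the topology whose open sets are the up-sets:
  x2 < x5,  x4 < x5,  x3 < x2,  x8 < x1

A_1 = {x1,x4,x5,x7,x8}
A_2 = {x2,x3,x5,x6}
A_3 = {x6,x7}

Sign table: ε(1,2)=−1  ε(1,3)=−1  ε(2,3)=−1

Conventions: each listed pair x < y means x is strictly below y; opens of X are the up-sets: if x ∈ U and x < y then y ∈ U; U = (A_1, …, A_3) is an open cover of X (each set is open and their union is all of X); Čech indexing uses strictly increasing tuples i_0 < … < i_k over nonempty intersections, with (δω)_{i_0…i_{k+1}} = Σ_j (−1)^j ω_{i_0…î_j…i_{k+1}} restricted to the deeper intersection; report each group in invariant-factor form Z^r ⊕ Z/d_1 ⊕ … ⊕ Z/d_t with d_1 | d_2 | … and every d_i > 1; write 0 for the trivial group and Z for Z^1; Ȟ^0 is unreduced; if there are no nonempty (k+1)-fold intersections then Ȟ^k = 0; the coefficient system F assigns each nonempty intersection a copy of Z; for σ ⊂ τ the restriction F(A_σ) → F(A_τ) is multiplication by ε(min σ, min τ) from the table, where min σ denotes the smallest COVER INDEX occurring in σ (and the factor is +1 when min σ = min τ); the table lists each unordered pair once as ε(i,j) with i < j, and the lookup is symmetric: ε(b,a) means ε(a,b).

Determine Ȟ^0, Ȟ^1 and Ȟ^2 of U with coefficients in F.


Ȟ^0 = 0, Ȟ^1 = Z/2 and Ȟ^2 = 0

cover nerve:
  A12={x5} A13={x7} A23={x6}
C dims 3,3; δ0: rk 3, SNF 1^2·2
Ȟ^0: (3−3)−0=0 ⇒ 0
Ȟ^1: (3−0)−3=0 plus torsion [2] ⇒ Z/2
Ȟ^2: (0−0)−0=0 ⇒ 0


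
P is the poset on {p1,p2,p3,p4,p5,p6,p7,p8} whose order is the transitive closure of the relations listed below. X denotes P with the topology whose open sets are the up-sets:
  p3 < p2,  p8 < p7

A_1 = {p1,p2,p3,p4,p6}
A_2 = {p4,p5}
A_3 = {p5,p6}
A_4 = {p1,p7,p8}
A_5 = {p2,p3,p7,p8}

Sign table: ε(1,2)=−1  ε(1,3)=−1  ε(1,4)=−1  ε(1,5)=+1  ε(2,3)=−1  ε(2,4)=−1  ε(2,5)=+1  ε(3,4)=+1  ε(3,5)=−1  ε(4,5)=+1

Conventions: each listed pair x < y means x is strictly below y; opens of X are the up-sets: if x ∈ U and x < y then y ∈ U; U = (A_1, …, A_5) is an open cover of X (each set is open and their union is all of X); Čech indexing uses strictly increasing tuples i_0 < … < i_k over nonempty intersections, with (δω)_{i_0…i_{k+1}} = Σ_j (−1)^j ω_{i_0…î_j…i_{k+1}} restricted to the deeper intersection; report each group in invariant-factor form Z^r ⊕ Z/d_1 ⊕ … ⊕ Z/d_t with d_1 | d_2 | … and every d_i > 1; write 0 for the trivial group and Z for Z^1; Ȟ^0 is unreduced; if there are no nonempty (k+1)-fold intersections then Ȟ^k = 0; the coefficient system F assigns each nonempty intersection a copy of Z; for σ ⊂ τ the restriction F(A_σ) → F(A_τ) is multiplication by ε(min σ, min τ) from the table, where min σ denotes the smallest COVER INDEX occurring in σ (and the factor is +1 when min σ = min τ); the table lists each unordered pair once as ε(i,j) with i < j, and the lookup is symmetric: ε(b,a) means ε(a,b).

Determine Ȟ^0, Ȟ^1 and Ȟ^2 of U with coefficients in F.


Ȟ^0 = 0; Ȟ^1 = Z ⊕ Z/2; Ȟ^2 = 0

nonempty overlaps:
  A12={p4} A13={p6} A14={p1} A15={p2,p3} A23={p5} A45={p7,p8}
C dims 5,6; δ0: rk 5, SNF 1^4·2
degree 0: 5−5−0 = 0 → Ȟ^0 ≅ 0
degree 1: 6−0−5 = 1 plus torsion [2] → Ȟ^1 ≅ Z ⊕ Z/2
degree 2: 0−0−0 = 0 → Ȟ^2 ≅ 0


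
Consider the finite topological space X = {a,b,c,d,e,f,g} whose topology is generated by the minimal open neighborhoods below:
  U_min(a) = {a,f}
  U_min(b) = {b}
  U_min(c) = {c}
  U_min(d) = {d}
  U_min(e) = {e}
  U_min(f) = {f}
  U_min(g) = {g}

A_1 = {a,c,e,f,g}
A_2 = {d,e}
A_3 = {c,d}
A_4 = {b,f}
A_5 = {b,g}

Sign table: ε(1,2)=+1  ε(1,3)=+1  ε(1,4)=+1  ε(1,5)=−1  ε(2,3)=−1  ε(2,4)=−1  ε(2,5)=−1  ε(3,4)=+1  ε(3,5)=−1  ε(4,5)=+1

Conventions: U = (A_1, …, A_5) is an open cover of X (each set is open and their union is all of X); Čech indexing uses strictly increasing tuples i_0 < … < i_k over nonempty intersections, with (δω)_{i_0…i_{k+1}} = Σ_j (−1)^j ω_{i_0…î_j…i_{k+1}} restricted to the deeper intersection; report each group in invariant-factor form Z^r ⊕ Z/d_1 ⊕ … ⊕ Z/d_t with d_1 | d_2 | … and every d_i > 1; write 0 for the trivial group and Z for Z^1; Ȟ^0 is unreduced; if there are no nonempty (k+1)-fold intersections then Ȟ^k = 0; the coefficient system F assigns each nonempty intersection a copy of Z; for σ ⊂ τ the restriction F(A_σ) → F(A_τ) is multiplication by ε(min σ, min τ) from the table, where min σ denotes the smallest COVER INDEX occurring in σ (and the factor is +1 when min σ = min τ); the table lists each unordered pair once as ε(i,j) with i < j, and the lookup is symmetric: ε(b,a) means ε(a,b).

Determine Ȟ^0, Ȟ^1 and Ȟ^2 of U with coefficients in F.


Ȟ^0(U;F) ≅ 0, Ȟ^1(U;F) ≅ Z ⊕ Z/2 and Ȟ^2(U;F) ≅ 0

cover nerve:
  A12={e} A13={c} A14={f} A15={g} A23={d} A45={b}
C dims 5,6; δ0: rk 5, SNF 1^4·2
Ȟ^0: (5−5)−0=0 ⇒ 0
Ȟ^1: (6−0)−5=1 plus torsion [2] ⇒ Z ⊕ Z/2
Ȟ^2: (0−0)−0=0 ⇒ 0


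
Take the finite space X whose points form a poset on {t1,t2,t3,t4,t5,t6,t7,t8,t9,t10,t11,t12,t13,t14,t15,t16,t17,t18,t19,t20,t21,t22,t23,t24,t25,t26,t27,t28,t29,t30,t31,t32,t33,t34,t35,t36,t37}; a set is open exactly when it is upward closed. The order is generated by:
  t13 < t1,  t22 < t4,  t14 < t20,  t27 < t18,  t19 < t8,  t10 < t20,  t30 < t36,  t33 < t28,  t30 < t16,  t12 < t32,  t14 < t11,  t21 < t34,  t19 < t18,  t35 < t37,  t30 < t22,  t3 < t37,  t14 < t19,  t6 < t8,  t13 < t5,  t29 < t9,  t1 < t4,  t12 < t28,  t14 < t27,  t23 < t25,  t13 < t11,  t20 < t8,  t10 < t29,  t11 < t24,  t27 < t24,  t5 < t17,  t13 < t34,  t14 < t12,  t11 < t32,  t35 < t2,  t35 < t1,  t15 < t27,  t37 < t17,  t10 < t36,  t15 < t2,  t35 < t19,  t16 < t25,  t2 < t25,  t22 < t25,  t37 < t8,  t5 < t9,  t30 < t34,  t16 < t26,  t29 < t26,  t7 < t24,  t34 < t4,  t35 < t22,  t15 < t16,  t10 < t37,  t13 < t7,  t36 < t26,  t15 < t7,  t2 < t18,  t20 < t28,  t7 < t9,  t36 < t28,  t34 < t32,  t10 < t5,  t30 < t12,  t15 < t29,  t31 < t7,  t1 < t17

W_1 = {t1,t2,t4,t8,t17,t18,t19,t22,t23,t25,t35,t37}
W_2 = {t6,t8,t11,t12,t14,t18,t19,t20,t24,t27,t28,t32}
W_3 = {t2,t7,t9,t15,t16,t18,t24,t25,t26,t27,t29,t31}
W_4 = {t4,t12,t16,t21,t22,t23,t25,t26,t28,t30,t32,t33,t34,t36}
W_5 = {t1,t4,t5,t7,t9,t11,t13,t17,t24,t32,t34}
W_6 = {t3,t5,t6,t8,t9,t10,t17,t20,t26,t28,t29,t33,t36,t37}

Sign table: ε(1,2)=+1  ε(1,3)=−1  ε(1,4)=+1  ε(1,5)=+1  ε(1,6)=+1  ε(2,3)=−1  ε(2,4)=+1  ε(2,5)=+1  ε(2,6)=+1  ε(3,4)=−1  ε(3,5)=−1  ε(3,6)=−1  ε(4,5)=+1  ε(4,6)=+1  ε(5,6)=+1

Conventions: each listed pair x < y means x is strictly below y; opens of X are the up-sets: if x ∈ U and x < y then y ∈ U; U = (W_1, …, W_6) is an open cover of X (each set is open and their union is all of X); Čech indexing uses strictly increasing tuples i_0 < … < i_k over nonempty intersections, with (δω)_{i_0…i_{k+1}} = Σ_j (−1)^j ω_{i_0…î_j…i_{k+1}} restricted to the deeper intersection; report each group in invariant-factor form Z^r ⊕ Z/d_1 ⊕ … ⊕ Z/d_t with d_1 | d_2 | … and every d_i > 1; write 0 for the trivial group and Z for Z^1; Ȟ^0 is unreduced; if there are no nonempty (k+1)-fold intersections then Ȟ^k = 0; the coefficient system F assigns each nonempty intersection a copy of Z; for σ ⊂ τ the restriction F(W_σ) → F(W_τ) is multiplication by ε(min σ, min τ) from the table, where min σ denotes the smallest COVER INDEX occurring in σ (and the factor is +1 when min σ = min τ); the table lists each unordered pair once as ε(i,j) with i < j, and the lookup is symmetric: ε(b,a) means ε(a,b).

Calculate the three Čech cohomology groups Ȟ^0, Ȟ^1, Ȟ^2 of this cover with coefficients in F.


Ȟ^0 ≅ Z,  Ȟ^1 ≅ 0,  Ȟ^2 ≅ Z/2

nerve of the cover:
  W12={t8,t18,t19} W13={t2,t18,t25} W14={t4,t22,t23,t25} W15={t1,t4,t17} W16={t8,t17,t37} W23={t18,t24,t27} W24={t12,t28,t32} W25={t11,t24,t32} W26={t6,t8,t20,t28} W34={t16,t25,t26} W35={t7,t9,t24} W36={t9,t26,t29} W45={t4,t32,t34} W46={t26,t28,t33,t36} W56={t5,t9,t17}
  W123={t18} W126={t8} W134={t25} W145={t4} W156={t17} W235={t24} W245={t32} W246={t28} W346={t26} W356={t9}
C dims 6,15,10; δ0: rk 5, SNF 1^5; δ1: rk 10, SNF 1^9·2
Ȟ^0 = (6 − 5) − 0 = 1, so Ȟ^0 ≅ Z
Ȟ^1 = (15 − 10) − 5 = 0, so Ȟ^1 ≅ 0
Ȟ^2 = (10 − 0) − 10 = 0 plus torsion [2], so Ȟ^2 ≅ Z/2


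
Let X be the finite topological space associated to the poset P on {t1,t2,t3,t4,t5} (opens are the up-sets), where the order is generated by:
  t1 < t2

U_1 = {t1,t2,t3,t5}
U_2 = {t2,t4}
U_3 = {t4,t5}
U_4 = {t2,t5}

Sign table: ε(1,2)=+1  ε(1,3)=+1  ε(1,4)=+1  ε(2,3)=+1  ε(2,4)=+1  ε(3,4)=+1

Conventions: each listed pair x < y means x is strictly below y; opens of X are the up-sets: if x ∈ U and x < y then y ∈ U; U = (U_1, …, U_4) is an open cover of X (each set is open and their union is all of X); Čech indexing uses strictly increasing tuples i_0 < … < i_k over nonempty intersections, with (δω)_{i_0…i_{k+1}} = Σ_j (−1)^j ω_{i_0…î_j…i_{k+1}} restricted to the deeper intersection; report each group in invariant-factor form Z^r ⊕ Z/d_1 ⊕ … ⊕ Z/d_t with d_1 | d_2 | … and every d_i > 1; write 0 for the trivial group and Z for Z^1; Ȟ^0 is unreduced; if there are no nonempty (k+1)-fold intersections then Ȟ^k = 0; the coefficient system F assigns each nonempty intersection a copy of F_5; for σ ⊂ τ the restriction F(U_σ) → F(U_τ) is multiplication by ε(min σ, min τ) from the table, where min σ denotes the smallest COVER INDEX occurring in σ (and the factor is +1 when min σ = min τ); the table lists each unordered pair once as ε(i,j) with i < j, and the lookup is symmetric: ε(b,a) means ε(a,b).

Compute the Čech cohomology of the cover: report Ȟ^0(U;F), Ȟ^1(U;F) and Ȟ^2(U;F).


nonempty overlaps:
  U12={t2} U13={t5} U14={t2,t5} U23={t4} U24={t2} U34={t5}
  U124={t2} U134={t5}
C dims 4,6,2; δ0: rk_F5 3; δ1: rk_F5 2
degree 0: 4−3−0 = 1 → Ȟ^0 ≅ Z/5
degree 1: 6−2−3 = 1 → Ȟ^1 ≅ Z/5
degree 2: 2−0−2 = 0 → Ȟ^2 ≅ 0

Ȟ^0 ≅ Z/5; Ȟ^1 ≅ Z/5; Ȟ^2 ≅ 0


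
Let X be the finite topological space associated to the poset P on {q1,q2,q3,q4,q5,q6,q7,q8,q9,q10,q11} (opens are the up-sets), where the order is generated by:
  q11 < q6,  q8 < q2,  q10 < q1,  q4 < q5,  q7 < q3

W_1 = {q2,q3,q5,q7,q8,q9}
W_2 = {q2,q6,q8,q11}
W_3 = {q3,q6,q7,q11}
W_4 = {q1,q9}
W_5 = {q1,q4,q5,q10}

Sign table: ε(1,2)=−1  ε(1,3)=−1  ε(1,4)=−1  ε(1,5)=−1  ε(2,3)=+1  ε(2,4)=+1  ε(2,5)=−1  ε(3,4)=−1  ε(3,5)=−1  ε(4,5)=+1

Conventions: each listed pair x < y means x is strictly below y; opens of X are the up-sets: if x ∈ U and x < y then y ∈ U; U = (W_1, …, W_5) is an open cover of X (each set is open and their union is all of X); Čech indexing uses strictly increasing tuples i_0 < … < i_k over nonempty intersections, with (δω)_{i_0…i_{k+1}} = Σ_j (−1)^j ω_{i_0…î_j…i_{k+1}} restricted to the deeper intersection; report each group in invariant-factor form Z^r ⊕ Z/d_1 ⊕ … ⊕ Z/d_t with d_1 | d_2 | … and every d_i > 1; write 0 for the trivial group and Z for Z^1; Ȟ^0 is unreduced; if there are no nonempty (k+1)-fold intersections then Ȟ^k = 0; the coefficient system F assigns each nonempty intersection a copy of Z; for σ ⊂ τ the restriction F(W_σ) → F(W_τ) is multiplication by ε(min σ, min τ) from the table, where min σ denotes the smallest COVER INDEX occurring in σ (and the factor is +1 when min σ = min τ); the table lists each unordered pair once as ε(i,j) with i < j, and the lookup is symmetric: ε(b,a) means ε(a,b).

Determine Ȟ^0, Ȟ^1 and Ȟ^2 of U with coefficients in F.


intersection data:
  W12={q2,q8} W13={q3,q7} W14={q9} W15={q5} W23={q6,q11} W45={q1}
C dims 5,6; δ0: rk 4, SNF 1^4
Ȟ^0 = (5 − 4) − 0 = 1, so Ȟ^0 ≅ Z
Ȟ^1 = (6 − 0) − 4 = 2, so Ȟ^1 ≅ Z^2
Ȟ^2 = (0 − 0) − 0 = 0, so Ȟ^2 ≅ 0

Ȟ^0(U;F) ≅ Z; Ȟ^1(U;F) ≅ Z^2; Ȟ^2(U;F) ≅ 0


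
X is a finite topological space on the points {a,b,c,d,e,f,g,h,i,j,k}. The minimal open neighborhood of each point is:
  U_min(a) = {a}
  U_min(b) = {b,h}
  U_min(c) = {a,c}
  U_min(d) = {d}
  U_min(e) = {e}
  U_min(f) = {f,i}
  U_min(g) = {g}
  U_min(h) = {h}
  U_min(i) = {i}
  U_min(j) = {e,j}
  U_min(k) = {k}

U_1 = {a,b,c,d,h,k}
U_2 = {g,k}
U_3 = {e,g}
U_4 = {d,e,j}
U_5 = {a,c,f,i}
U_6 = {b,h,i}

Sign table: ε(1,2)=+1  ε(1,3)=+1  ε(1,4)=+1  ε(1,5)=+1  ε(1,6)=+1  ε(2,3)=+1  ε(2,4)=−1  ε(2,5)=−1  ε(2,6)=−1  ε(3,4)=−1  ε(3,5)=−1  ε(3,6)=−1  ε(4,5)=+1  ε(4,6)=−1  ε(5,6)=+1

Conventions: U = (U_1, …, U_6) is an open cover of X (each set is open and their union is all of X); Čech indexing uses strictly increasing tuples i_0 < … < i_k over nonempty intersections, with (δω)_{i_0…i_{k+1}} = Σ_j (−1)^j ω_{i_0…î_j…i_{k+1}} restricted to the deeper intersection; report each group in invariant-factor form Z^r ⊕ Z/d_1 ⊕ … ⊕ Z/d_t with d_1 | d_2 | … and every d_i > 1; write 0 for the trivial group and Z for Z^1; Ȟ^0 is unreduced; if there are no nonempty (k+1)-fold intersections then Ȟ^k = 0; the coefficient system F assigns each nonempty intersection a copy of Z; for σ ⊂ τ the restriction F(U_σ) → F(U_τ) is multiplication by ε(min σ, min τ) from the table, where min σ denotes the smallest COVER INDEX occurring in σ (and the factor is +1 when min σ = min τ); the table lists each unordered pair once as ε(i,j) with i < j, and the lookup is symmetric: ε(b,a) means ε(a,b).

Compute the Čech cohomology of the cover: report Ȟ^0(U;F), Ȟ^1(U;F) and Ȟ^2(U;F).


Ȟ^0 = 0,  Ȟ^1 = Z ⊕ Z/2,  Ȟ^2 = 0

nerve of the cover:
  U12={k} U14={d} U15={a,c} U16={b,h} U23={g} U34={e} U56={i}
C dims 6,7; δ0: rk 6, SNF 1^5·2
Ȟ^0 = (6 − 6) − 0 = 0, so Ȟ^0 ≅ 0
Ȟ^1 = (7 − 0) − 6 = 1 plus torsion [2], so Ȟ^1 ≅ Z ⊕ Z/2
Ȟ^2 = (0 − 0) − 0 = 0, so Ȟ^2 ≅ 0


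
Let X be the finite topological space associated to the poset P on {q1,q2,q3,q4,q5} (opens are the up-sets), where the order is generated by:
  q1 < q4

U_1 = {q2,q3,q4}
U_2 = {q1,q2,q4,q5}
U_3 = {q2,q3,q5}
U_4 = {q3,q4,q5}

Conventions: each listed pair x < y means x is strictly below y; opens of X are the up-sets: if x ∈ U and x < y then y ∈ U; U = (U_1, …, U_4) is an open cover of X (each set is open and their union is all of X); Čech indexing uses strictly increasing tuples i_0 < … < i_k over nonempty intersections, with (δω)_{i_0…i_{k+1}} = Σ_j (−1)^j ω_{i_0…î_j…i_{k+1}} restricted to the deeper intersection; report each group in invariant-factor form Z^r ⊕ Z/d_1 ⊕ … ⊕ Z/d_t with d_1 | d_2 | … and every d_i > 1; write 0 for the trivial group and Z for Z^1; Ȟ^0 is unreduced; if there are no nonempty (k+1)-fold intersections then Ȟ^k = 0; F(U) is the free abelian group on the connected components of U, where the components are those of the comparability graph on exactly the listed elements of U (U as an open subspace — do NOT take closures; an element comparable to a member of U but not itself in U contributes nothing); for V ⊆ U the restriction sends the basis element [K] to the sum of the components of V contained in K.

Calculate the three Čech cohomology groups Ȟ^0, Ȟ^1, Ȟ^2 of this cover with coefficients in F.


Ȟ^0(U;F) ≅ Z^4, Ȟ^1(U;F) ≅ 0 and Ȟ^2(U;F) ≅ 0

nonempty overlaps:
  U12={q2,q4} U13={q2,q3} U14={q3,q4} U23={q2,q5} U24={q4,q5} U34={q3,q5}
  U123={q2} U124={q4} U134={q3} U234={q5}
components per intersection:
  U1: {q2} {q3} {q4}
  U2: {q1,q4} {q2} {q5}
  U3: {q2} {q3} {q5}
  U4: {q3} {q4} {q5}
  U12: {q2} {q4}
  U13: {q2} {q3}
  U14: {q3} {q4}
  U23: {q2} {q5}
  U24: {q4} {q5}
  U34: {q3} {q5}
  U123: {q2}
  U124: {q4}
  U134: {q3}
  U234: {q5}
C dims 12,12,4; δ0: rk 8, SNF 1^8; δ1: rk 4, SNF 1^4
degree 0: 12−8−0 = 4 → Ȟ^0 ≅ Z^4
degree 1: 12−4−8 = 0 → Ȟ^1 ≅ 0
degree 2: 4−0−4 = 0 → Ȟ^2 ≅ 0


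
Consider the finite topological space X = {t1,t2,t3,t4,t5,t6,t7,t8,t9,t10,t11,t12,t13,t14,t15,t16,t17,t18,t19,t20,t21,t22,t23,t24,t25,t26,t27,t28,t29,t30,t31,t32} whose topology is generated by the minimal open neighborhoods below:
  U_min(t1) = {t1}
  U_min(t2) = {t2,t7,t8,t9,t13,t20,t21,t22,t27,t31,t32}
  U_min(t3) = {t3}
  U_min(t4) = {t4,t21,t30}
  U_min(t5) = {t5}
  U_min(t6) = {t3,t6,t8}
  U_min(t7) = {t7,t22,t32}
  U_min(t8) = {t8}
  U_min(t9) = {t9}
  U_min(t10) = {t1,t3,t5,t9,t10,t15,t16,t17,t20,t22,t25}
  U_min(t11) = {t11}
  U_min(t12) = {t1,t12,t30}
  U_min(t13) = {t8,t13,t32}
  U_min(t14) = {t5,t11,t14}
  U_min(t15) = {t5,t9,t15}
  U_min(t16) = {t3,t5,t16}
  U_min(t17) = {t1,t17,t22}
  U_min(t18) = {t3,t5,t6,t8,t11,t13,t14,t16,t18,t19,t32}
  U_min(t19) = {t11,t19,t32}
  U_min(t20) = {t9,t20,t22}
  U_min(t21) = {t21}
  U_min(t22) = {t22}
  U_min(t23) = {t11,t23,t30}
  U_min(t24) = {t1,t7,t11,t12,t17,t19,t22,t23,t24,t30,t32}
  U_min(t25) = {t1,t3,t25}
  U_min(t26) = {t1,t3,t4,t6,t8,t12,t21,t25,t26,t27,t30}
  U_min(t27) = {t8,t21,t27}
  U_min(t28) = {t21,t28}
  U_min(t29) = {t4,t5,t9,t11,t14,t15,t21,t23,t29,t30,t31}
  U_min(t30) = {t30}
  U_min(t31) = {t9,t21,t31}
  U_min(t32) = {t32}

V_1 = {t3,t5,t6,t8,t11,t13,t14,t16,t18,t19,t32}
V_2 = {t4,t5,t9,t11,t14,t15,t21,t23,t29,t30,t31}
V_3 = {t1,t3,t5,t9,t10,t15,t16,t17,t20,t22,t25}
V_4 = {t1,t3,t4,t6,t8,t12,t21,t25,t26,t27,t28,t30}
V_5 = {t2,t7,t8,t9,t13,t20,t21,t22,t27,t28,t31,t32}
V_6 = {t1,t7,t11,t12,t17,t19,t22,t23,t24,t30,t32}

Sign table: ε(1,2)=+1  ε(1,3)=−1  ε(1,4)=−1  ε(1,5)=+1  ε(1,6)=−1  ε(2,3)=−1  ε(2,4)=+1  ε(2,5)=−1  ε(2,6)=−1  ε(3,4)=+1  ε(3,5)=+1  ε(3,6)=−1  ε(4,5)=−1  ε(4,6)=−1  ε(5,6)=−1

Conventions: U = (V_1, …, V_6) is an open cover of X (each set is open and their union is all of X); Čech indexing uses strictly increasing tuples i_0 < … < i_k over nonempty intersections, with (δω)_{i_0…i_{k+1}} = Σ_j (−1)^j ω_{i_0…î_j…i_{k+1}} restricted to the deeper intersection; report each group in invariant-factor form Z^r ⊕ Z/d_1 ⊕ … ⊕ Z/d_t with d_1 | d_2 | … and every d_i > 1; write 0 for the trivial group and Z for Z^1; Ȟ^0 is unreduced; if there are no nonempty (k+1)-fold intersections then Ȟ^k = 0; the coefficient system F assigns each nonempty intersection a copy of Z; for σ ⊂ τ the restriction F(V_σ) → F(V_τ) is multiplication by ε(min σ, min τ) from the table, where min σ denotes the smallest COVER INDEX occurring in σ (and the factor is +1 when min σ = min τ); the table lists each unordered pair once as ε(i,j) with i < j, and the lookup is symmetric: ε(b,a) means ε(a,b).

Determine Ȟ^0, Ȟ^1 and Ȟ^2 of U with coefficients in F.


Ȟ^0 ≅ 0, Ȟ^1 ≅ Z/2 and Ȟ^2 ≅ Z

nonempty intersections:
  V12={t5,t11,t14} V13={t3,t5,t16} V14={t3,t6,t8} V15={t8,t13,t32} V16={t11,t19,t32} V23={t5,t9,t15} V24={t4,t21,t30} V25={t9,t21,t31} V26={t11,t23,t30} V34={t1,t3,t25} V35={t9,t20,t22} V36={t1,t17,t22} V45={t8,t21,t27,t28} V46={t1,t12,t30} V56={t7,t22,t32}
  V123={t5} V126={t11} V134={t3} V145={t8} V156={t32} V235={t9} V245={t21} V246={t30} V346={t1} V356={t22}
C dims 6,15,10; δ0: rk 6, SNF 1^5·2; δ1: rk 9, SNF 1^9
Ȟ^0: (6−6)−0=0 ⇒ 0
Ȟ^1: (15−9)−6=0 plus torsion [2] ⇒ Z/2
Ȟ^2: (10−0)−9=1 ⇒ Z


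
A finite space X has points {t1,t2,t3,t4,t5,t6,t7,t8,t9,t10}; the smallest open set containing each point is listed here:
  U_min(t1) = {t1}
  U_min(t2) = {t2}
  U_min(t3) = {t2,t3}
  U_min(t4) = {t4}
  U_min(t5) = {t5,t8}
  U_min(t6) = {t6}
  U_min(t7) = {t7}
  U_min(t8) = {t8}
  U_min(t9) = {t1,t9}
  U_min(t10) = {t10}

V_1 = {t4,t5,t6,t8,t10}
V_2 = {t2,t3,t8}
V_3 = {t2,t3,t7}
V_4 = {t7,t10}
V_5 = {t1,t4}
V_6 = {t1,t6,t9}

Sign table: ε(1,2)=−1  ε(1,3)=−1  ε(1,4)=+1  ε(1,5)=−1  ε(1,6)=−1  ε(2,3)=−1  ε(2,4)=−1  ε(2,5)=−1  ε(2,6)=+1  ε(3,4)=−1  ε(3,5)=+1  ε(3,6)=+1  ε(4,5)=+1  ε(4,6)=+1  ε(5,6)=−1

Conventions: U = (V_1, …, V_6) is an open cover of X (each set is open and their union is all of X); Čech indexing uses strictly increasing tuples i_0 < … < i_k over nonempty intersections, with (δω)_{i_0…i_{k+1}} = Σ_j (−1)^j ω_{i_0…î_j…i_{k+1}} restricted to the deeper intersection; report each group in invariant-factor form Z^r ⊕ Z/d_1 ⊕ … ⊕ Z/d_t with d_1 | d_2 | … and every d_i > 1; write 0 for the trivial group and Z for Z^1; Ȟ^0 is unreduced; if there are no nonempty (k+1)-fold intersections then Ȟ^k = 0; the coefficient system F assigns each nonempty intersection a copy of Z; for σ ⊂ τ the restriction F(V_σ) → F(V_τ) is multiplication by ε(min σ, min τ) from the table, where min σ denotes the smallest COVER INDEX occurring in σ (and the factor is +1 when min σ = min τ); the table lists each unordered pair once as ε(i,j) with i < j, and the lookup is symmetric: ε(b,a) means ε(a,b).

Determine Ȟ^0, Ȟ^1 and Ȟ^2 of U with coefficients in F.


Ȟ^0 ≅ 0,  Ȟ^1 ≅ Z ⊕ Z/2,  Ȟ^2 ≅ 0

nerve simplices:
  V12={t8} V14={t10} V15={t4} V16={t6} V23={t2,t3} V34={t7} V56={t1}
C dims 6,7; δ0: rk 6, SNF 1^5·2
degree 0: 6−6−0 = 0 → Ȟ^0 ≅ 0
degree 1: 7−0−6 = 1 plus torsion [2] → Ȟ^1 ≅ Z ⊕ Z/2
degree 2: 0−0−0 = 0 → Ȟ^2 ≅ 0


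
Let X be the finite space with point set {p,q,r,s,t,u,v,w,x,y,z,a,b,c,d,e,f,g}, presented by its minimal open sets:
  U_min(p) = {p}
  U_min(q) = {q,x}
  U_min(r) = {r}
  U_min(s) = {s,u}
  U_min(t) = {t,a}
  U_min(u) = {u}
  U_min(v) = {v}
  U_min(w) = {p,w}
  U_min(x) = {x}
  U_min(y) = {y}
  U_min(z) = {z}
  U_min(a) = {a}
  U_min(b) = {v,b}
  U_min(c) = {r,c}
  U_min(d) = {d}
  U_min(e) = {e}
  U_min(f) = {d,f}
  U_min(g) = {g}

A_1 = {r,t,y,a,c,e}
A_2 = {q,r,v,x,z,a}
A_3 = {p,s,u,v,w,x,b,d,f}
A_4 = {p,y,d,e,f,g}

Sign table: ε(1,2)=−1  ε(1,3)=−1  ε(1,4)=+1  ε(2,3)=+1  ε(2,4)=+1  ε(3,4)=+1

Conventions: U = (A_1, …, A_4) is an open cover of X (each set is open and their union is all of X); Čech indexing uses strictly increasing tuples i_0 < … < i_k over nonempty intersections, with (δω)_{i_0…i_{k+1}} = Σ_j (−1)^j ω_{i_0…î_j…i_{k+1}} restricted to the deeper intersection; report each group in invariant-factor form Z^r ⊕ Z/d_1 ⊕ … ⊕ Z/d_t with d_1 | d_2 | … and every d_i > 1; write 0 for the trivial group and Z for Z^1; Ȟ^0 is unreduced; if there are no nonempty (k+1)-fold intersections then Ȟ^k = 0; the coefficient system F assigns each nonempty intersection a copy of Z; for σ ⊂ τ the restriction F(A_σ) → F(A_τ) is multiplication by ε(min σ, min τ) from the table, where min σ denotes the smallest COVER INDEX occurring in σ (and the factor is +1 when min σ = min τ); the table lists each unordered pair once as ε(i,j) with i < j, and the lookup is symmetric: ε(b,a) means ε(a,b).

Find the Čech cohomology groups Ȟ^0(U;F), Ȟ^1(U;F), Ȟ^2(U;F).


Ȟ^0(U;F) ≅ 0,  Ȟ^1(U;F) ≅ Z/2,  Ȟ^2(U;F) ≅ 0

nonempty overlaps:
  A12={r,a} A14={y,e} A23={v,x} A34={p,d,f}
C dims 4,4; δ0: rk 4, SNF 1^3·2
degree 0: 4−4−0 = 0 → Ȟ^0 ≅ 0
degree 1: 4−0−4 = 0 plus torsion [2] → Ȟ^1 ≅ Z/2
degree 2: 0−0−0 = 0 → Ȟ^2 ≅ 0


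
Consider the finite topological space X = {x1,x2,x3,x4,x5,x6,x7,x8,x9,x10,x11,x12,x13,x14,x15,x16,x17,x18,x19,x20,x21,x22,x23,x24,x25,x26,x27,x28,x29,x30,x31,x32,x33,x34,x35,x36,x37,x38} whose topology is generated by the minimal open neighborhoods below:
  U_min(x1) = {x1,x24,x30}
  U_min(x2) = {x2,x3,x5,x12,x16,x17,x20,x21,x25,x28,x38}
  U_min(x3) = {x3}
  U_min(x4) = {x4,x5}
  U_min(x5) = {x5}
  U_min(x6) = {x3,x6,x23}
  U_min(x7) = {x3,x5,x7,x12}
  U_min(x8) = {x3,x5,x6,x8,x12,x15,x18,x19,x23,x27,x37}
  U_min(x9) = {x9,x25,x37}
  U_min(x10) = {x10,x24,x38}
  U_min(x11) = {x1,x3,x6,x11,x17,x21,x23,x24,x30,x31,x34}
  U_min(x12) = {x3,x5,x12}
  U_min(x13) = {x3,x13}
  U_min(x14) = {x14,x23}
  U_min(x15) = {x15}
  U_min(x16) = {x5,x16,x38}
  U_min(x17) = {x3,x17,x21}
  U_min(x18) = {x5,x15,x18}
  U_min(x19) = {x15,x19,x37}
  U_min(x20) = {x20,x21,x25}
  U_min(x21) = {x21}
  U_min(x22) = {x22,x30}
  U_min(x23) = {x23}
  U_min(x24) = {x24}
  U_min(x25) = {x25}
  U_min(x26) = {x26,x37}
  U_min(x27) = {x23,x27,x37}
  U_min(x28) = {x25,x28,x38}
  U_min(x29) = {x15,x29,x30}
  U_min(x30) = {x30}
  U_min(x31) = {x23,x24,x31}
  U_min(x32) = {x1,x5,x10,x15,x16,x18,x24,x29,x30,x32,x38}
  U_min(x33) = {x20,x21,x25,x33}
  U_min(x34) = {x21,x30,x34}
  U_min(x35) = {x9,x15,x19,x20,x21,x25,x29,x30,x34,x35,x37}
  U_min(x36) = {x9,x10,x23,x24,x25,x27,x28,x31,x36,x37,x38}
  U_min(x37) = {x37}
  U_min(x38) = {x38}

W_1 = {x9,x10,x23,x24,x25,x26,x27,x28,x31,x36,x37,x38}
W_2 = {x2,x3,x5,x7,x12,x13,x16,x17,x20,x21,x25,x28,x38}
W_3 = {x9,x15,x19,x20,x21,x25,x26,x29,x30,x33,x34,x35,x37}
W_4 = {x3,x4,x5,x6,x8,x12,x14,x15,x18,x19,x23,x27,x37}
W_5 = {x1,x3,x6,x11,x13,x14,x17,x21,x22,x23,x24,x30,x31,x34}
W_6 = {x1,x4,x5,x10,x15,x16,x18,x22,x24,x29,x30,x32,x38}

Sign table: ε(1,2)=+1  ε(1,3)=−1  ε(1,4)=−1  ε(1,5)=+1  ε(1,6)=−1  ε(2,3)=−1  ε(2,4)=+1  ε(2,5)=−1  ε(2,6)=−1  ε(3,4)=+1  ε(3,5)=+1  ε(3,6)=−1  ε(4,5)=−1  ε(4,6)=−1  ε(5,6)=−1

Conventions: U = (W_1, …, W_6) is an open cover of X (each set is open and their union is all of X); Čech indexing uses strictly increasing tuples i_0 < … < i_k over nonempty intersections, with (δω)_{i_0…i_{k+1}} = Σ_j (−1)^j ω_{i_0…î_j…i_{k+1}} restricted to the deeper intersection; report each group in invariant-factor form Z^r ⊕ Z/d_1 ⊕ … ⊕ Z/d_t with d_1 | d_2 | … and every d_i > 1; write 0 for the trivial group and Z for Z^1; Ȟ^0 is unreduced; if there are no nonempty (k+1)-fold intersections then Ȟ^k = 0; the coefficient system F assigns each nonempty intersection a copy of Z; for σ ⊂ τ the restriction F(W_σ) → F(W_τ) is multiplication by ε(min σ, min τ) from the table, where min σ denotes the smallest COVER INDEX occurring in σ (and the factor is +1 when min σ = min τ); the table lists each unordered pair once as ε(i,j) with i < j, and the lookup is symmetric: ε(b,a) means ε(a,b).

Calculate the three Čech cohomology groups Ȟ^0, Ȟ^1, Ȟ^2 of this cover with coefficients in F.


Ȟ^0(U;F) ≅ 0, Ȟ^1(U;F) ≅ Z/2, Ȟ^2(U;F) ≅ Z

intersection data:
  W12={x25,x28,x38} W13={x9,x25,x26,x37} W14={x23,x27,x37} W15={x23,x24,x31} W16={x10,x24,x38} W23={x20,x21,x25} W24={x3,x5,x12} W25={x3,x13,x17,x21} W26={x5,x16,x38} W34={x15,x19,x37} W35={x21,x30,x34} W36={x15,x29,x30} W45={x3,x6,x14,x23} W46={x4,x5,x15,x18} W56={x1,x22,x24,x30}
  W123={x25} W126={x38} W134={x37} W145={x23} W156={x24} W235={x21} W245={x3} W246={x5} W346={x15} W356={x30}
C dims 6,15,10; δ0: rk 6, SNF 1^5·2; δ1: rk 9, SNF 1^9
Ȟ^0 = (6 − 6) − 0 = 0, so Ȟ^0 ≅ 0
Ȟ^1 = (15 − 9) − 6 = 0 plus torsion [2], so Ȟ^1 ≅ Z/2
Ȟ^2 = (10 − 0) − 9 = 1, so Ȟ^2 ≅ Z
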